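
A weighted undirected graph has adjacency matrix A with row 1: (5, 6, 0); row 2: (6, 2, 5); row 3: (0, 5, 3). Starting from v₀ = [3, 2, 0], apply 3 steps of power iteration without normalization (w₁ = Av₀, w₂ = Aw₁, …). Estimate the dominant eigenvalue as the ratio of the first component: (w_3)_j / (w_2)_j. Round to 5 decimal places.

w1 = Av₀ = (5·3 + 6·2 + 0·0; 6·3 + 2·2 + 5·0; 0·3 + 5·2 + 3·0) = (27, 22, 10)
w2 = Aw1 = (5·27 + 6·22 + 0·10; 6·27 + 2·22 + 5·10; 0·27 + 5·22 + 3·10) = (267, 256, 140)
w3 = Aw2 = (2871, 2814, 1700)
Ratio at component: 2871 / 267 = 10.75281

10.75281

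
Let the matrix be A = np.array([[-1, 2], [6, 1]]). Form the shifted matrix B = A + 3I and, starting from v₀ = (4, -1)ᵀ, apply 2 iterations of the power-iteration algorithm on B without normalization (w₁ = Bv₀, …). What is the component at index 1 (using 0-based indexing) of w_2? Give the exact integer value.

B = A + 3I has rows (2, 2); (6, 4)
w1 = Bv₀ = (2·4 + 2·(-1); 6·4 + 4·(-1)) = (6, 20)
w2 = Bw1 = (2·6 + 2·20; 6·6 + 4·20) = (52, 116)
Requested component of w2: 116

116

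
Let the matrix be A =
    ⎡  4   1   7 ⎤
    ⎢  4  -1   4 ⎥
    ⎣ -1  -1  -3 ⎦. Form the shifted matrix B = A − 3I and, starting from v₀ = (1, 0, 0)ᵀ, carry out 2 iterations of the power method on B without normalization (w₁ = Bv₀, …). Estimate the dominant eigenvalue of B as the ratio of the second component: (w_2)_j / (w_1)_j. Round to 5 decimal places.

-4.00000

B = A − 3I has rows (1, 1, 7); (4, -4, 4); (-1, -1, -6)
w1 = Bv₀ = (1, 4, -1)
w2 = Bw1 = (-2, -16, 1)
Ratio: -16/4 = -4.00000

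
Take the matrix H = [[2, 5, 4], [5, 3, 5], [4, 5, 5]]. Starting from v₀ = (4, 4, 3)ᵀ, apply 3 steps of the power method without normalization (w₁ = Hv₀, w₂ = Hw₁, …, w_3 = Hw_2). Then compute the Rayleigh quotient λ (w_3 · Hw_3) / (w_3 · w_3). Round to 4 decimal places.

w1 = Hv₀ = (40, 47, 51)
w2 = Hw1 = (519, 596, 650)
w3 = Hw2 = (6618, 7633, 8306)
Hw3 = (84625, 97519, 106167)
w3·Hw3 = 6618·84625 + 7633·97519 + 8306·106167 = 2186233879; w3·w3 = 6618·6618 + 7633·7633 + 8306·8306 = 171050249
λ ≈ 2186233879/171050249 = 12.7812

12.7812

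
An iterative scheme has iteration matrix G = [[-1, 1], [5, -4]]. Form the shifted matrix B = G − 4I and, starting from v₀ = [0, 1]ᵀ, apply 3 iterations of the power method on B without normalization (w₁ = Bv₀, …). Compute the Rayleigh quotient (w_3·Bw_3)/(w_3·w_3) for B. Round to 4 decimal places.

B = G − 4I has rows (-5, 1); (5, -8)
w1 = Bv₀ = (1, -8)
w2 = Bw1 = (-13, 69)
w3 = Bw2 = (134, -617)
Bw3 = (-1287, 5606)
w3·Bw3 = -3631360; w3·w3 = 398645; μ ≈ -3631360/398645 = -9.1093

-9.1093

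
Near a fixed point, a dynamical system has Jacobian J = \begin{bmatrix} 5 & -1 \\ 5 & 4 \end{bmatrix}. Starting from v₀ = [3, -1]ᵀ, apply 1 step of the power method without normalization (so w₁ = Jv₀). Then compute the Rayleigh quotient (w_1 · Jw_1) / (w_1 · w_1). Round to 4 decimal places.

w1 = Jv₀ = (5·3 + (-1)·(-1); 5·3 + 4·(-1)) = (16, 11)
Jw1 = (69, 124)
w1·Jw1 = 16·69 + 11·124 = 2468; w1·w1 = 16·16 + 11·11 = 377
λ ≈ 2468/377 = 6.5464

6.5464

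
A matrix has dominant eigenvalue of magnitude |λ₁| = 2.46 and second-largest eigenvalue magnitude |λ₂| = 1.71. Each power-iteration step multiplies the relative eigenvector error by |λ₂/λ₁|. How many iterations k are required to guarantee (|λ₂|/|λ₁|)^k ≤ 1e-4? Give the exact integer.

|λ₂/λ₁| = 1.71/2.46 = 0.69512
Need k ≥ ln(1e-4) / ln(0.69512) = -9.2103 / -0.3637 ≈ 25.326
Smallest integer k satisfying the bound: 26

26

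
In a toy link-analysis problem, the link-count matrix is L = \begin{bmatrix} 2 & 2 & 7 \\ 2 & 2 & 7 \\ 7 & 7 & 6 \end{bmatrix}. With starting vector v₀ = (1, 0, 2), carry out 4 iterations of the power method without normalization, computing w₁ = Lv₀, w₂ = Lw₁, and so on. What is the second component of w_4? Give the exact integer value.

w1 = Lv₀ = (16, 16, 19)
w2 = Lw1 = (197, 197, 338)
w3 = Lw2 = (3154, 3154, 4786)
w4 = Lw3 = (46118, 46118, 72872)
The requested component of w4 is 46118.

46118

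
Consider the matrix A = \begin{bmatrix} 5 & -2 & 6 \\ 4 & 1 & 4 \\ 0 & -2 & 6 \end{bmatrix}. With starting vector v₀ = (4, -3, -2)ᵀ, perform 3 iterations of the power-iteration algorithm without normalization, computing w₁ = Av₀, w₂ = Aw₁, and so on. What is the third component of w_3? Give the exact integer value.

w1 = Av₀ = (5·4 + (-2)·(-3) + 6·(-2); 4·4 + 1·(-3) + 4·(-2); 0·4 + (-2)·(-3) + 6·(-2)) = (14, 5, -6)
w2 = Aw1 = (5·14 + (-2)·5 + 6·(-6); 4·14 + 1·5 + 4·(-6); 0·14 + (-2)·5 + 6·(-6)) = (24, 37, -46)
w3 = Aw2 = (-230, -51, -350)
The requested component of w3 is -350.

-350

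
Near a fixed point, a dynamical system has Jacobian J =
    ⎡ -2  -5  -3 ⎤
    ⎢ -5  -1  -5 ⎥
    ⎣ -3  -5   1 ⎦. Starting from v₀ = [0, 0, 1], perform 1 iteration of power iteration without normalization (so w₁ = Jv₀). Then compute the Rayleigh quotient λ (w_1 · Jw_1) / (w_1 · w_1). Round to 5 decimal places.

w1 = Jv₀ = ((-2)·0 + (-5)·0 + (-3)·1; (-5)·0 + (-1)·0 + (-5)·1; (-3)·0 + (-5)·0 + 1·1) = (-3, -5, 1)
Jw1 = (28, 15, 35)
w1·Jw1 = (-3)·28 + (-5)·15 + 1·35 = -124; w1·w1 = (-3)·(-3) + (-5)·(-5) + 1·1 = 35
λ ≈ -124/35 = -3.54286

λ ≈ -3.54286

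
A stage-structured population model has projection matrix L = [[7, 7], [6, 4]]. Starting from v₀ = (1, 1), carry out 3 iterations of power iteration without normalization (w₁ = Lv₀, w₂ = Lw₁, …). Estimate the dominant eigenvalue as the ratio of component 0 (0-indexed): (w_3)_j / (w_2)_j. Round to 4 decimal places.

12.1667

w1 = Lv₀ = (7·1 + 7·1; 6·1 + 4·1) = (14, 10)
w2 = Lw1 = (7·14 + 7·10; 6·14 + 4·10) = (168, 124)
w3 = Lw2 = (2044, 1504)
Ratio at component: 2044 / 168 = 12.1667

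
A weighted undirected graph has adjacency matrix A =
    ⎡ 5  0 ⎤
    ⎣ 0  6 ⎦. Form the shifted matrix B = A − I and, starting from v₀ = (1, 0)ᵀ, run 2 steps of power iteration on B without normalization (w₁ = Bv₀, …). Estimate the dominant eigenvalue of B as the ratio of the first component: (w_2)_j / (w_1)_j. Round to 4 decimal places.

μ ≈ 4.0000

B = A − I has rows (4, 0); (0, 5)
w1 = Bv₀ = (4, 0)
w2 = Bw1 = (16, 0)
Ratio: 16/4 = 4.0000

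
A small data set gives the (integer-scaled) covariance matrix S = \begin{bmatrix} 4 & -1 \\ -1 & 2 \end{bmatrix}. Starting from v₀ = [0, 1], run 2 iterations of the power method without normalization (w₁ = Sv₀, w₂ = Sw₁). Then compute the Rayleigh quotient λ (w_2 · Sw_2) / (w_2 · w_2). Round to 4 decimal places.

w1 = Sv₀ = (-1, 2)
w2 = Sw1 = (-6, 5)
Sw2 = (-29, 16)
w2·Sw2 = (-6)·(-29) + 5·16 = 254; w2·w2 = (-6)·(-6) + 5·5 = 61
λ ≈ 254/61 = 4.1639

4.1639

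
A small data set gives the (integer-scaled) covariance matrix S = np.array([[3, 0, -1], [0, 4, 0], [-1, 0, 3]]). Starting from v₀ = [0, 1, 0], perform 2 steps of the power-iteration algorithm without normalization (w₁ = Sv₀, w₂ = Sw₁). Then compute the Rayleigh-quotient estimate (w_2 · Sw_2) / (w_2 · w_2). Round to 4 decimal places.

4.0000

w1 = Sv₀ = (3·0 + 0·1 + (-1)·0; 0·0 + 4·1 + 0·0; (-1)·0 + 0·1 + 3·0) = (0, 4, 0)
w2 = Sw1 = (3·0 + 0·4 + (-1)·0; 0·0 + 4·4 + 0·0; (-1)·0 + 0·4 + 3·0) = (0, 16, 0)
Sw2 = (0, 64, 0)
w2·Sw2 = 0·0 + 16·64 + 0·0 = 1024; w2·w2 = 0·0 + 16·16 + 0·0 = 256
λ ≈ 1024/256 = 4.0000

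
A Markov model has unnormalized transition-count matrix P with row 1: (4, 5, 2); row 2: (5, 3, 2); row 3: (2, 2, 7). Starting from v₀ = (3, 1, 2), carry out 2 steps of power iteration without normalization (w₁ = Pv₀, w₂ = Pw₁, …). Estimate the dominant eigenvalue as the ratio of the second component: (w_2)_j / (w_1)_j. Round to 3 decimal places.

λ ≈ 9.773

w1 = Pv₀ = (4·3 + 5·1 + 2·2; 5·3 + 3·1 + 2·2; 2·3 + 2·1 + 7·2) = (21, 22, 22)
w2 = Pw1 = (4·21 + 5·22 + 2·22; 5·21 + 3·22 + 2·22; 2·21 + 2·22 + 7·22) = (238, 215, 240)
Ratio at component: 215 / 22 = 9.773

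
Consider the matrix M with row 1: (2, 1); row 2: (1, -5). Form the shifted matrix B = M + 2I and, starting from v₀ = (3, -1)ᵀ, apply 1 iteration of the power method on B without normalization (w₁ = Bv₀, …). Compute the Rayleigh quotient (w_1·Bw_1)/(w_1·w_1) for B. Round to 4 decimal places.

3.2357

B = M + 2I has rows (4, 1); (1, -3)
w1 = Bv₀ = (11, 6)
Bw1 = (50, -7)
w1·Bw1 = 508; w1·w1 = 157; μ ≈ 508/157 = 3.2357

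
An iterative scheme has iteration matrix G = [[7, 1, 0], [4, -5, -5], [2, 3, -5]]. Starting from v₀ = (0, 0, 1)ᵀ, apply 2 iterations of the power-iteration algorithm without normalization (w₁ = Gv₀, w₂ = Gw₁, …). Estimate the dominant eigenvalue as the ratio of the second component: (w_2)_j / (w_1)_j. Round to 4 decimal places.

w1 = Gv₀ = (0, -5, -5)
w2 = Gw1 = (-5, 50, 10)
Ratio at component: 50 / -5 = -10.0000

λ ≈ -10.0000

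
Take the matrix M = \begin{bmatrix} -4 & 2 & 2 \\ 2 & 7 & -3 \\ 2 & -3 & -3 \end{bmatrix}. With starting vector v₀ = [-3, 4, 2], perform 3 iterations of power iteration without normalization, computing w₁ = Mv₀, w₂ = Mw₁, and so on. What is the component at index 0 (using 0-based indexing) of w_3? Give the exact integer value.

1056

w1 = Mv₀ = ((-4)·(-3) + 2·4 + 2·2; 2·(-3) + 7·4 + (-3)·2; 2·(-3) + (-3)·4 + (-3)·2) = (24, 16, -24)
w2 = Mw1 = ((-4)·24 + 2·16 + 2·(-24); 2·24 + 7·16 + (-3)·(-24); 2·24 + (-3)·16 + (-3)·(-24)) = (-112, 232, 72)
w3 = Mw2 = (1056, 1184, -1136)
The requested component of w3 is 1056.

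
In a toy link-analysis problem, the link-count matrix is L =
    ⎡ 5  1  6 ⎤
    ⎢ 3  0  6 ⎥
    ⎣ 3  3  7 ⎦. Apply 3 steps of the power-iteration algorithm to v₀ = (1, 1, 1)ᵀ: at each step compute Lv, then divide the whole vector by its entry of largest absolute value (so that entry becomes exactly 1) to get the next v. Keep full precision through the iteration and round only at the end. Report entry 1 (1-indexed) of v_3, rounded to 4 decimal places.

Lv0 = (12.00000, 9.00000, 13.00000); divide by 13.00000 → v1 = (0.92308, 0.69231, 1.00000)
Lv1 = (11.30769, 8.76923, 11.84615); divide by 11.84615 → v2 = (0.95455, 0.74026, 1.00000)
Lv2 = (11.51299, 8.86364, 12.08442); divide by 12.08442 → v3 = (0.95271, 0.73348, 1.00000)
Requested entry of v3: 1773/1861 = 0.9527

0.9527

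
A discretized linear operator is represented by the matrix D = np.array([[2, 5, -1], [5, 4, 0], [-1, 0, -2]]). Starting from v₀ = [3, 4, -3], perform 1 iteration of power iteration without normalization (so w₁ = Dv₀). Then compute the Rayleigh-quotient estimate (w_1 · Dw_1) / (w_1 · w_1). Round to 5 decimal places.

w1 = Dv₀ = (2·3 + 5·4 + (-1)·(-3); 5·3 + 4·4 + 0·(-3); (-1)·3 + 0·4 + (-2)·(-3)) = (29, 31, 3)
Dw1 = (210, 269, -35)
w1·Dw1 = 29·210 + 31·269 + 3·(-35) = 14324; w1·w1 = 29·29 + 31·31 + 3·3 = 1811
λ ≈ 14324/1811 = 7.90944

7.90944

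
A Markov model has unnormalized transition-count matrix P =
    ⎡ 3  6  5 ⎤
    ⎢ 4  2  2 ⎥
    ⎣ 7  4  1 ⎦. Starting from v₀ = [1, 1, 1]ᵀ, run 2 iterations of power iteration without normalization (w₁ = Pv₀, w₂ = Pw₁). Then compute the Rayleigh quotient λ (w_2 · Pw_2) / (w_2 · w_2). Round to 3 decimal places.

w1 = Pv₀ = (14, 8, 12)
w2 = Pw1 = (150, 96, 142)
Pw2 = (1736, 1076, 1576)
w2·Pw2 = 150·1736 + 96·1076 + 142·1576 = 587488; w2·w2 = 150·150 + 96·96 + 142·142 = 51880
λ ≈ 587488/51880 = 11.324

11.324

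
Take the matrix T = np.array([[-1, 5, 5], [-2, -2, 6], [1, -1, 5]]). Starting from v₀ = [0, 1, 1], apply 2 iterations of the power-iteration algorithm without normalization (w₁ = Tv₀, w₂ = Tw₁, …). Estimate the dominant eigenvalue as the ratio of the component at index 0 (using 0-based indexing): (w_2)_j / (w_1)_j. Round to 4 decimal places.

λ ≈ 3.0000

w1 = Tv₀ = ((-1)·0 + 5·1 + 5·1; (-2)·0 + (-2)·1 + 6·1; 1·0 + (-1)·1 + 5·1) = (10, 4, 4)
w2 = Tw1 = ((-1)·10 + 5·4 + 5·4; (-2)·10 + (-2)·4 + 6·4; 1·10 + (-1)·4 + 5·4) = (30, -4, 26)
Ratio at component: 30 / 10 = 3.0000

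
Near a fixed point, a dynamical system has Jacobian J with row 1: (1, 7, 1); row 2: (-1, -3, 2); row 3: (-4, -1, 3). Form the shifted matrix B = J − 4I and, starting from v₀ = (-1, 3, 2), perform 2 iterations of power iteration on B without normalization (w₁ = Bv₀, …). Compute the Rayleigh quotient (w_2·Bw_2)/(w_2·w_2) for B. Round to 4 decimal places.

B = J − 4I has rows (-3, 7, 1); (-1, -7, 2); (-4, -1, -1)
w1 = Bv₀ = (26, -16, -1)
w2 = Bw1 = (-191, 84, -87)
Bw2 = (1074, -571, 767)
w2·Bw2 = -319827; w2·w2 = 51106; μ ≈ -319827/51106 = -6.2581

μ ≈ -6.2581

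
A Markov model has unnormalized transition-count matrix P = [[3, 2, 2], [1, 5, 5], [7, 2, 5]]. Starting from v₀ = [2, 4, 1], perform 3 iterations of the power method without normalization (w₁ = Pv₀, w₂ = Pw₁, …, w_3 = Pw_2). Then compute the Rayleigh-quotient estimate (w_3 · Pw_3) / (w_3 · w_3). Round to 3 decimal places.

w1 = Pv₀ = (3·2 + 2·4 + 2·1; 1·2 + 5·4 + 5·1; 7·2 + 2·4 + 5·1) = (16, 27, 27)
w2 = Pw1 = (3·16 + 2·27 + 2·27; 1·16 + 5·27 + 5·27; 7·16 + 2·27 + 5·27) = (156, 286, 301)
w3 = Pw2 = (1642, 3091, 3169)
Pw3 = (17446, 32942, 33521)
w3·Pw3 = 1642·17446 + 3091·32942 + 3169·33521 = 236698103; w3·w3 = 1642·1642 + 3091·3091 + 3169·3169 = 22293006
λ ≈ 236698103/22293006 = 10.618

λ ≈ 10.618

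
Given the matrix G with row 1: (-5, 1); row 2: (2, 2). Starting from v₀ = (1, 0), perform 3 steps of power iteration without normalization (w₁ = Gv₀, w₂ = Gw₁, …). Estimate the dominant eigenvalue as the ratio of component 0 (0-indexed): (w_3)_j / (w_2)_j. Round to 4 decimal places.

-5.2222

w1 = Gv₀ = (-5, 2)
w2 = Gw1 = (27, -6)
w3 = Gw2 = (-141, 42)
Ratio at component: -141 / 27 = -5.2222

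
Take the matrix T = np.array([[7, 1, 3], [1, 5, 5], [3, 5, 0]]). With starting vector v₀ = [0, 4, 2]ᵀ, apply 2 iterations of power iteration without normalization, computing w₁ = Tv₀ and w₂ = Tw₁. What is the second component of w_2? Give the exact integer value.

w1 = Tv₀ = (7·0 + 1·4 + 3·2; 1·0 + 5·4 + 5·2; 3·0 + 5·4 + 0·2) = (10, 30, 20)
w2 = Tw1 = (7·10 + 1·30 + 3·20; 1·10 + 5·30 + 5·20; 3·10 + 5·30 + 0·20) = (160, 260, 180)
The requested component of w2 is 260.

260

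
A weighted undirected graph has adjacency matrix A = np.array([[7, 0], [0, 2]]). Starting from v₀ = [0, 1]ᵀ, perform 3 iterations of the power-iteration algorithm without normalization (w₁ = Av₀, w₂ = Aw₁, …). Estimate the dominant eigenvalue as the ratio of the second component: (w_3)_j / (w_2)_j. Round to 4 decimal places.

λ ≈ 2.0000

w1 = Av₀ = (0, 2)
w2 = Aw1 = (0, 4)
w3 = Aw2 = (0, 8)
Ratio at component: 8 / 4 = 2.0000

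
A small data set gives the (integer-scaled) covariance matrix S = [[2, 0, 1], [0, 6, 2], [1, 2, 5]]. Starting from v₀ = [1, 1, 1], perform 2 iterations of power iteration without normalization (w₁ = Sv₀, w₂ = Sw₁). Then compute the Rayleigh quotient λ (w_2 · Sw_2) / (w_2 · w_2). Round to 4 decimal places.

w1 = Sv₀ = (3, 8, 8)
w2 = Sw1 = (14, 64, 59)
Sw2 = (87, 502, 437)
w2·Sw2 = 14·87 + 64·502 + 59·437 = 59129; w2·w2 = 14·14 + 64·64 + 59·59 = 7773
λ ≈ 59129/7773 = 7.6070

λ ≈ 7.6070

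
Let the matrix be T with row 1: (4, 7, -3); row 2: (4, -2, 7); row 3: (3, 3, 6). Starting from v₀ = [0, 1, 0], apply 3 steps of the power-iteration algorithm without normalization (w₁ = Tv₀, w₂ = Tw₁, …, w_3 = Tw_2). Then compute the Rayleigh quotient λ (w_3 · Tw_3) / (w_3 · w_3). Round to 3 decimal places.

w1 = Tv₀ = (4·0 + 7·1 + (-3)·0; 4·0 + (-2)·1 + 7·0; 3·0 + 3·1 + 6·0) = (7, -2, 3)
w2 = Tw1 = (4·7 + 7·(-2) + (-3)·3; 4·7 + (-2)·(-2) + 7·3; 3·7 + 3·(-2) + 6·3) = (5, 53, 33)
w3 = Tw2 = (292, 145, 372)
Tw3 = (1067, 3482, 3543)
w3·Tw3 = 292·1067 + 145·3482 + 372·3543 = 2134450; w3·w3 = 292·292 + 145·145 + 372·372 = 244673
λ ≈ 2134450/244673 = 8.724

λ ≈ 8.724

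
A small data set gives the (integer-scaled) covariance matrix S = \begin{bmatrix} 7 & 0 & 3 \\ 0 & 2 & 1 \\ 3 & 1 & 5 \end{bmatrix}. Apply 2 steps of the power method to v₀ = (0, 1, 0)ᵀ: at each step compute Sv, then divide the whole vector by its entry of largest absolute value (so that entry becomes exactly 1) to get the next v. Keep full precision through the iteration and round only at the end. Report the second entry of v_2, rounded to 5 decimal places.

Sv0 = (0.000000, 2.000000, 1.000000); divide by 2.000000 → v1 = (0.000000, 1.000000, 0.500000)
Sv1 = (1.500000, 2.500000, 3.500000); divide by 3.500000 → v2 = (0.428571, 0.714286, 1.000000)
Requested entry of v2: 5/7 = 0.71429

0.71429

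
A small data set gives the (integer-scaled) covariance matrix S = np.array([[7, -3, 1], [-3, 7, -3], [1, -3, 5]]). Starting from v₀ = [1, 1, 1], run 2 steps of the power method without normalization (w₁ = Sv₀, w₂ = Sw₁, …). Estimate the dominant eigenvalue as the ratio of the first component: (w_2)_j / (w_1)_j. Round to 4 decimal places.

λ ≈ 7.0000

w1 = Sv₀ = (5, 1, 3)
w2 = Sw1 = (35, -17, 17)
Ratio at component: 35 / 5 = 7.0000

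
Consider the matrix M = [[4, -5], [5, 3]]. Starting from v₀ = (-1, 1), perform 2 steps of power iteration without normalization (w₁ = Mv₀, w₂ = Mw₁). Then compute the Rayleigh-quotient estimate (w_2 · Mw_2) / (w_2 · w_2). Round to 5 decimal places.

w1 = Mv₀ = (4·(-1) + (-5)·1; 5·(-1) + 3·1) = (-9, -2)
w2 = Mw1 = (4·(-9) + (-5)·(-2); 5·(-9) + 3·(-2)) = (-26, -51)
Mw2 = (151, -283)
w2·Mw2 = (-26)·151 + (-51)·(-283) = 10507; w2·w2 = (-26)·(-26) + (-51)·(-51) = 3277
λ ≈ 10507/3277 = 3.20629

3.20629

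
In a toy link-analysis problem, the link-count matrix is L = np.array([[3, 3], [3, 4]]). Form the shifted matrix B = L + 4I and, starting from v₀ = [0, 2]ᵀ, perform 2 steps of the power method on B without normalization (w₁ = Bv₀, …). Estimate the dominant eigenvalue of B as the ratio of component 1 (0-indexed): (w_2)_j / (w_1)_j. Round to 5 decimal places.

B = L + 4I has rows (7, 3); (3, 8)
w1 = Bv₀ = (7·0 + 3·2; 3·0 + 8·2) = (6, 16)
w2 = Bw1 = (7·6 + 3·16; 3·6 + 8·16) = (90, 146)
Ratio: 146/16 = 9.12500

9.12500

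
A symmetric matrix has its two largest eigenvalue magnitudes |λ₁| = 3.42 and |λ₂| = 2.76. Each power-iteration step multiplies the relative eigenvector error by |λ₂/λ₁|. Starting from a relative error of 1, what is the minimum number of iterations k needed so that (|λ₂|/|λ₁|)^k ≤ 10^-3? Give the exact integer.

|λ₂/λ₁| = 2.76/3.42 = 0.80702
Need k ≥ ln(10^-3) / ln(0.80702) = -6.9078 / -0.2144 ≈ 32.218
Smallest integer k satisfying the bound: 33

33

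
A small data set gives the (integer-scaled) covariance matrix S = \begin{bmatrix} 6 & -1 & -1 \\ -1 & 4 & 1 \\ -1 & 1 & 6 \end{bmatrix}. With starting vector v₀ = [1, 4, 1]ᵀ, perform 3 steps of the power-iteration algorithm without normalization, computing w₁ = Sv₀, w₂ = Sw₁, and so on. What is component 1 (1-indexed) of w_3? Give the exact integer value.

-255

w1 = Sv₀ = (1, 16, 9)
w2 = Sw1 = (-19, 72, 69)
w3 = Sw2 = (-255, 376, 505)
The requested component of w3 is -255.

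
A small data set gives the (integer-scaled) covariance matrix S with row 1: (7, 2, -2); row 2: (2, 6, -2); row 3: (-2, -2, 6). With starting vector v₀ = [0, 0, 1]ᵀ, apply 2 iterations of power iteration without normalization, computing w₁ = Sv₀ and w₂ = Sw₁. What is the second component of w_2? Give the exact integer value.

-28

w1 = Sv₀ = (-2, -2, 6)
w2 = Sw1 = (-30, -28, 44)
The requested component of w2 is -28.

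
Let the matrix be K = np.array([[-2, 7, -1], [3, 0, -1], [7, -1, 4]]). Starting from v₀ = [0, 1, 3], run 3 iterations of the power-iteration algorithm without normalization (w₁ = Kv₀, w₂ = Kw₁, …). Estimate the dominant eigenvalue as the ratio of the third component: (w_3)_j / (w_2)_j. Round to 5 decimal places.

w1 = Kv₀ = (4, -3, 11)
w2 = Kw1 = (-40, 1, 75)
w3 = Kw2 = (12, -195, 19)
Ratio at component: 19 / 75 = 0.25333

λ ≈ 0.25333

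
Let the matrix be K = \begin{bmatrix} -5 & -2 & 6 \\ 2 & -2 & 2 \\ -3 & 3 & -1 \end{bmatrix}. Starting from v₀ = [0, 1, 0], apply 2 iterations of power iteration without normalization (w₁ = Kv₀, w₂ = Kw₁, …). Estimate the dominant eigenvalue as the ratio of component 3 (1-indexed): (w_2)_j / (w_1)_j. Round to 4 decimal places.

λ ≈ -1.0000

w1 = Kv₀ = ((-5)·0 + (-2)·1 + 6·0; 2·0 + (-2)·1 + 2·0; (-3)·0 + 3·1 + (-1)·0) = (-2, -2, 3)
w2 = Kw1 = ((-5)·(-2) + (-2)·(-2) + 6·3; 2·(-2) + (-2)·(-2) + 2·3; (-3)·(-2) + 3·(-2) + (-1)·3) = (32, 6, -3)
Ratio at component: -3 / 3 = -1.0000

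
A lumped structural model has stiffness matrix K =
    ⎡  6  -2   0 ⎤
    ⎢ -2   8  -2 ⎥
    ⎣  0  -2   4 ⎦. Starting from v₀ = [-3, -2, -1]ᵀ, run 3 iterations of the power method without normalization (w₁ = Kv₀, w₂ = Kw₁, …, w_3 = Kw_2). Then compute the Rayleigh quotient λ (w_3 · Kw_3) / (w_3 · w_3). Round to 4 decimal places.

λ ≈ 5.2951

w1 = Kv₀ = (-14, -8, 0)
w2 = Kw1 = (-68, -36, 16)
w3 = Kw2 = (-336, -184, 136)
Kw3 = (-1648, -1072, 912)
w3·Kw3 = (-336)·(-1648) + (-184)·(-1072) + 136·912 = 875008; w3·w3 = (-336)·(-336) + (-184)·(-184) + 136·136 = 165248
λ ≈ 875008/165248 = 5.2951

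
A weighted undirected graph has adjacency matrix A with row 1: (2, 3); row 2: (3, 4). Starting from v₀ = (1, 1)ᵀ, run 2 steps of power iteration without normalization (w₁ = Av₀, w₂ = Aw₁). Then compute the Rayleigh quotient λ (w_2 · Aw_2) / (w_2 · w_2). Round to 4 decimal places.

6.1623

w1 = Av₀ = (5, 7)
w2 = Aw1 = (31, 43)
Aw2 = (191, 265)
w2·Aw2 = 31·191 + 43·265 = 17316; w2·w2 = 31·31 + 43·43 = 2810
λ ≈ 17316/2810 = 6.1623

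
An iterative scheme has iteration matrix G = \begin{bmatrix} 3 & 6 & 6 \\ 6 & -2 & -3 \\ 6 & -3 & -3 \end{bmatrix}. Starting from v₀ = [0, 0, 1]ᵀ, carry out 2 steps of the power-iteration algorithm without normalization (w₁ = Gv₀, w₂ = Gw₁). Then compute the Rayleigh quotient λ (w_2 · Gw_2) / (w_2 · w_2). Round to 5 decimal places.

w1 = Gv₀ = (3·0 + 6·0 + 6·1; 6·0 + (-2)·0 + (-3)·1; 6·0 + (-3)·0 + (-3)·1) = (6, -3, -3)
w2 = Gw1 = (3·6 + 6·(-3) + 6·(-3); 6·6 + (-2)·(-3) + (-3)·(-3); 6·6 + (-3)·(-3) + (-3)·(-3)) = (-18, 51, 54)
Gw2 = (576, -372, -423)
w2·Gw2 = (-18)·576 + 51·(-372) + 54·(-423) = -52182; w2·w2 = (-18)·(-18) + 51·51 + 54·54 = 5841
λ ≈ -52182/5841 = -8.93374

-8.93374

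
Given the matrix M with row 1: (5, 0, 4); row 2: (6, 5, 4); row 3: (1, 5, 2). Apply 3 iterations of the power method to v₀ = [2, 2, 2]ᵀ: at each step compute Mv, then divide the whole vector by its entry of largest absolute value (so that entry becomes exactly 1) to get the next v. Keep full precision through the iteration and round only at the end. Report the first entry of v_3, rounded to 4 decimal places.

0.4709

Mv0 = (18.00000, 30.00000, 16.00000); divide by 30.00000 → v1 = (0.60000, 1.00000, 0.53333)
Mv1 = (5.13333, 10.73333, 6.66667); divide by 10.73333 → v2 = (0.47826, 1.00000, 0.62112)
Mv2 = (4.87578, 10.35404, 6.72050); divide by 10.35404 → v3 = (0.47091, 1.00000, 0.64907)
Requested entry of v3: 1570/3334 = 0.4709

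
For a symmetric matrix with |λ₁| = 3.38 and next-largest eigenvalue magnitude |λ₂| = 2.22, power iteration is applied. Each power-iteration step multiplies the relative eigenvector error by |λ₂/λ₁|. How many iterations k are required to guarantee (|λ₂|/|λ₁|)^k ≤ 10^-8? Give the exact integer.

44

|λ₂/λ₁| = 2.22/3.38 = 0.65680
Need k ≥ ln(10^-8) / ln(0.65680) = -18.4207 / -0.4204 ≈ 43.820
Smallest integer k satisfying the bound: 44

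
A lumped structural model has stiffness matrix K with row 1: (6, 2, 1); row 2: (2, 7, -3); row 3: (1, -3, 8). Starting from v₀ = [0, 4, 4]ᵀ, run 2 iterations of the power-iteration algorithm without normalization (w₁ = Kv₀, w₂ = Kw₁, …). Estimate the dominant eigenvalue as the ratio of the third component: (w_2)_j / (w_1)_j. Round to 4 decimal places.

w1 = Kv₀ = (6·0 + 2·4 + 1·4; 2·0 + 7·4 + (-3)·4; 1·0 + (-3)·4 + 8·4) = (12, 16, 20)
w2 = Kw1 = (6·12 + 2·16 + 1·20; 2·12 + 7·16 + (-3)·20; 1·12 + (-3)·16 + 8·20) = (124, 76, 124)
Ratio at component: 124 / 20 = 6.2000

λ ≈ 6.2000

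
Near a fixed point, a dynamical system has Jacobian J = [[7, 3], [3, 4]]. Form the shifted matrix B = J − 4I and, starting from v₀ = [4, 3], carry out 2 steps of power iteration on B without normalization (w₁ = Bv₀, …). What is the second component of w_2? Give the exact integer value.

63

B = J − 4I has rows (3, 3); (3, 0)
w1 = Bv₀ = (3·4 + 3·3; 3·4 + 0·3) = (21, 12)
w2 = Bw1 = (3·21 + 3·12; 3·21 + 0·12) = (99, 63)
Requested component of w2: 63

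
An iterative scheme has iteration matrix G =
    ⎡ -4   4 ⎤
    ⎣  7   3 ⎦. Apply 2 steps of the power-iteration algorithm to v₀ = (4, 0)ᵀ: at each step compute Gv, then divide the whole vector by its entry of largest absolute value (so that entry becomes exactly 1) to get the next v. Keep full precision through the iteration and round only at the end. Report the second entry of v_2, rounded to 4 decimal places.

-0.1591

Gv0 = (-16.00000, 28.00000); divide by 28.00000 → v1 = (-0.57143, 1.00000)
Gv1 = (6.28571, -1.00000); divide by 6.28571 → v2 = (1.00000, -0.15909)
Requested entry of v2: -28/176 = -0.1591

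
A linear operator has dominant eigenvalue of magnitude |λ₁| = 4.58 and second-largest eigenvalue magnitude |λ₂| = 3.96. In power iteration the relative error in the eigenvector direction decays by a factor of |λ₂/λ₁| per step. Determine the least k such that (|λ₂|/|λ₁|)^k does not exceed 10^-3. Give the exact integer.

|λ₂/λ₁| = 3.96/4.58 = 0.86463
Need k ≥ ln(10^-3) / ln(0.86463) = -6.9078 / -0.1455 ≈ 47.491
Smallest integer k satisfying the bound: 48

48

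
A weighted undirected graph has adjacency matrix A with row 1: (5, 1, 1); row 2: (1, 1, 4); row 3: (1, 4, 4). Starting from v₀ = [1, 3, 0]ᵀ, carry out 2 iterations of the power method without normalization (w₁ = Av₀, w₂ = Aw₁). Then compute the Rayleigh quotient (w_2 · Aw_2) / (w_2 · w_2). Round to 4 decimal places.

7.4931

w1 = Av₀ = (5·1 + 1·3 + 1·0; 1·1 + 1·3 + 4·0; 1·1 + 4·3 + 4·0) = (8, 4, 13)
w2 = Aw1 = (5·8 + 1·4 + 1·13; 1·8 + 1·4 + 4·13; 1·8 + 4·4 + 4·13) = (57, 64, 76)
Aw2 = (425, 425, 617)
w2·Aw2 = 57·425 + 64·425 + 76·617 = 98317; w2·w2 = 57·57 + 64·64 + 76·76 = 13121
λ ≈ 98317/13121 = 7.4931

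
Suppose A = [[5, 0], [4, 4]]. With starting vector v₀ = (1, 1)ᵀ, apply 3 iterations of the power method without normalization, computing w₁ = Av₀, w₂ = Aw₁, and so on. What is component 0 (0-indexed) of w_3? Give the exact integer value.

w1 = Av₀ = (5, 8)
w2 = Aw1 = (25, 52)
w3 = Aw2 = (125, 308)
The requested component of w3 is 125.

125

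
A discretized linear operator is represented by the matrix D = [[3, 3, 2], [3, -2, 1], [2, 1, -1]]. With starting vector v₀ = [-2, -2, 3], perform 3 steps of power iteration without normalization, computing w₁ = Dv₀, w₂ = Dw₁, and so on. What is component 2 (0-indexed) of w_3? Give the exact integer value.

-93

w1 = Dv₀ = (-6, 1, -9)
w2 = Dw1 = (-33, -29, -2)
w3 = Dw2 = (-190, -43, -93)
The requested component of w3 is -93.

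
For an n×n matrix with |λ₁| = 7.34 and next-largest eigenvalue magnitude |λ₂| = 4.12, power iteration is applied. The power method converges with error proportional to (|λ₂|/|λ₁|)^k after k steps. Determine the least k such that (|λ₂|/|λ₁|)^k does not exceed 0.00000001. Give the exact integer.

|λ₂/λ₁| = 4.12/7.34 = 0.56131
Need k ≥ ln(0.00000001) / ln(0.56131) = -18.4207 / -0.5775 ≈ 31.898
Smallest integer k satisfying the bound: 32

32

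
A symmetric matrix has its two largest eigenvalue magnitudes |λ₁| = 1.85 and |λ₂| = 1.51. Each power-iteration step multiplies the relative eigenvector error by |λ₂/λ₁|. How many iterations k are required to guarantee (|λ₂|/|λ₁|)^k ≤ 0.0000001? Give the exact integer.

|λ₂/λ₁| = 1.51/1.85 = 0.81622
Need k ≥ ln(0.0000001) / ln(0.81622) = -16.1181 / -0.2031 ≈ 79.370
Smallest integer k satisfying the bound: 80

80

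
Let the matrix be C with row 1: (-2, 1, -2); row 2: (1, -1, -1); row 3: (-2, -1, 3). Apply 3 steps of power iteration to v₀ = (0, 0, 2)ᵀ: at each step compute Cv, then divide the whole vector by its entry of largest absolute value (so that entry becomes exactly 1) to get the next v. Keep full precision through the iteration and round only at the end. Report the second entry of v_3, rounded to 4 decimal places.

-0.2500

Cv0 = (-4.00000, -2.00000, 6.00000); divide by 6.00000 → v1 = (-0.66667, -0.33333, 1.00000)
Cv1 = (-1.00000, -1.33333, 4.66667); divide by 4.66667 → v2 = (-0.21429, -0.28571, 1.00000)
Cv2 = (-1.85714, -0.92857, 3.71429); divide by 3.71429 → v3 = (-0.50000, -0.25000, 1.00000)
Requested entry of v3: -26/104 = -0.2500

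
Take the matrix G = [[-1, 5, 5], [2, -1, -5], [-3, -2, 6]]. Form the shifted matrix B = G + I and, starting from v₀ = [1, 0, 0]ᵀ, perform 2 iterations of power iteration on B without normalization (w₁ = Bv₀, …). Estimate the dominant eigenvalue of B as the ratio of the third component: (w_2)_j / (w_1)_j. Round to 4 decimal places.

B = G + I has rows (0, 5, 5); (2, 0, -5); (-3, -2, 7)
w1 = Bv₀ = (0, 2, -3)
w2 = Bw1 = (-5, 15, -25)
Ratio: -25/-3 = 8.3333

μ ≈ 8.3333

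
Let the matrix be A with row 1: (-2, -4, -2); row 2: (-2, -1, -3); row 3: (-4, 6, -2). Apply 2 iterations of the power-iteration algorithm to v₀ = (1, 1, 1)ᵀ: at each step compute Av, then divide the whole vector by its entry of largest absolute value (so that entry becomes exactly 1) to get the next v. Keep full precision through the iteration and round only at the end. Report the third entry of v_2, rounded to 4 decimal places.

-0.1000

Av0 = (-8.00000, -6.00000, 0.00000); divide by -8.00000 → v1 = (1.00000, 0.75000, 0.00000)
Av1 = (-5.00000, -2.75000, 0.50000); divide by -5.00000 → v2 = (1.00000, 0.55000, -0.10000)
Requested entry of v2: -4/40 = -0.1000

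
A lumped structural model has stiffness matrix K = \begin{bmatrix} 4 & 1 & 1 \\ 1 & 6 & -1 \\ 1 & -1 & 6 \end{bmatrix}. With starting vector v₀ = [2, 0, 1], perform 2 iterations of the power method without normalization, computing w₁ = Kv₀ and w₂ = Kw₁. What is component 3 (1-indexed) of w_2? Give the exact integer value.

56

w1 = Kv₀ = (9, 1, 8)
w2 = Kw1 = (45, 7, 56)
The requested component of w2 is 56.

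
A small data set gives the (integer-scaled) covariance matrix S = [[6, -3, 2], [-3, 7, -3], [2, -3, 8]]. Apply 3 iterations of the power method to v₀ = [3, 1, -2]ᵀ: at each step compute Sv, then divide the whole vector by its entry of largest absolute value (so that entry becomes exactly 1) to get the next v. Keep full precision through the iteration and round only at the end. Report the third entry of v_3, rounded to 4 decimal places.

Sv0 = (11.00000, 4.00000, -13.00000); divide by -13.00000 → v1 = (-0.84615, -0.30769, 1.00000)
Sv1 = (-2.15385, -2.61538, 7.23077); divide by 7.23077 → v2 = (-0.29787, -0.36170, 1.00000)
Sv2 = (1.29787, -4.63830, 8.48936); divide by 8.48936 → v3 = (0.15288, -0.54637, 1.00000)
Requested entry of v3: -798/-798 = 1.0000

1.0000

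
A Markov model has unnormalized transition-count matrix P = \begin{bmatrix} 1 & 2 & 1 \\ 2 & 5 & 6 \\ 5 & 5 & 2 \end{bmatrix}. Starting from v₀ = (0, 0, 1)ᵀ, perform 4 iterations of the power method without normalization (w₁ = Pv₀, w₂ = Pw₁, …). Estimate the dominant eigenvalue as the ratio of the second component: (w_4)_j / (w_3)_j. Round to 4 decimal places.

λ ≈ 10.2107

w1 = Pv₀ = (1·0 + 2·0 + 1·1; 2·0 + 5·0 + 6·1; 5·0 + 5·0 + 2·1) = (1, 6, 2)
w2 = Pw1 = (1·1 + 2·6 + 1·2; 2·1 + 5·6 + 6·2; 5·1 + 5·6 + 2·2) = (15, 44, 39)
w3 = Pw2 = (142, 484, 373)
w4 = Pw3 = (1483, 4942, 3876)
Ratio at component: 4942 / 484 = 10.2107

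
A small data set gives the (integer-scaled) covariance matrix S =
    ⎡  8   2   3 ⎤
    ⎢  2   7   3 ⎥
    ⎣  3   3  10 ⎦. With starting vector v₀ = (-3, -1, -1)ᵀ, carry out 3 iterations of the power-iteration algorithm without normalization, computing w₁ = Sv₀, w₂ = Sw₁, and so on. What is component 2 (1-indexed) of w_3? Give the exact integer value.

w1 = Sv₀ = (8·(-3) + 2·(-1) + 3·(-1); 2·(-3) + 7·(-1) + 3·(-1); 3·(-3) + 3·(-1) + 10·(-1)) = (-29, -16, -22)
w2 = Sw1 = (8·(-29) + 2·(-16) + 3·(-22); 2·(-29) + 7·(-16) + 3·(-22); 3·(-29) + 3·(-16) + 10·(-22)) = (-330, -236, -355)
w3 = Sw2 = (-4177, -3377, -5248)
The requested component of w3 is -3377.

-3377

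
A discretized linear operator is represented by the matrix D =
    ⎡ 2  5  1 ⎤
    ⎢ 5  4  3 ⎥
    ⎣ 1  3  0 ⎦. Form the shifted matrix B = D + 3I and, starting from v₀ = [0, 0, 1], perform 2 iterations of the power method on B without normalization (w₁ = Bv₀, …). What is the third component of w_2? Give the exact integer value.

19

B = D + 3I has rows (5, 5, 1); (5, 7, 3); (1, 3, 3)
w1 = Bv₀ = (1, 3, 3)
w2 = Bw1 = (23, 35, 19)
Requested component of w2: 19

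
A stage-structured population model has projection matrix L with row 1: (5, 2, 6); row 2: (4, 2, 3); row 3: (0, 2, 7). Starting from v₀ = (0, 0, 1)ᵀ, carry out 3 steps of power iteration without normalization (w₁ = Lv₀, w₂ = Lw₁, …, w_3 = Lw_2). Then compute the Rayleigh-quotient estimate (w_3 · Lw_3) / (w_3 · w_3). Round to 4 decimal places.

9.9163

w1 = Lv₀ = (5·0 + 2·0 + 6·1; 4·0 + 2·0 + 3·1; 0·0 + 2·0 + 7·1) = (6, 3, 7)
w2 = Lw1 = (5·6 + 2·3 + 6·7; 4·6 + 2·3 + 3·7; 0·6 + 2·3 + 7·7) = (78, 51, 55)
w3 = Lw2 = (822, 579, 487)
Lw3 = (8190, 5907, 4567)
w3·Lw3 = 822·8190 + 579·5907 + 487·4567 = 12376462; w3·w3 = 822·822 + 579·579 + 487·487 = 1248094
λ ≈ 12376462/1248094 = 9.9163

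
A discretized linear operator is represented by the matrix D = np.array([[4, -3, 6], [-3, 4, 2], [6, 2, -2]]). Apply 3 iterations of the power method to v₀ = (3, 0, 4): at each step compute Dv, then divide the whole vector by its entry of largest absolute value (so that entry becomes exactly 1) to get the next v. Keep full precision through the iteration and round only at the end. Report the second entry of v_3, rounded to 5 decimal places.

-0.26499

Dv0 = (36.000000, -1.000000, 10.000000); divide by 36.000000 → v1 = (1.000000, -0.027778, 0.277778)
Dv1 = (5.750000, -2.555556, 5.388889); divide by 5.750000 → v2 = (1.000000, -0.444444, 0.937198)
Dv2 = (10.956522, -2.903382, 3.236715); divide by 10.956522 → v3 = (1.000000, -0.264991, 0.295414)
Requested entry of v3: -601/2268 = -0.26499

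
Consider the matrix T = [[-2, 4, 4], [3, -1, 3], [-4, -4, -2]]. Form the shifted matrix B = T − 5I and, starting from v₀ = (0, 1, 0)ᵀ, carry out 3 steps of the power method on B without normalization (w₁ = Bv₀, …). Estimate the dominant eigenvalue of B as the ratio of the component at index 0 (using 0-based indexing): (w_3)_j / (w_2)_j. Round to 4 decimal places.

B = T − 5I has rows (-7, 4, 4); (3, -6, 3); (-4, -4, -7)
w1 = Bv₀ = ((-7)·0 + 4·1 + 4·0; 3·0 + (-6)·1 + 3·0; (-4)·0 + (-4)·1 + (-7)·0) = (4, -6, -4)
w2 = Bw1 = ((-7)·4 + 4·(-6) + 4·(-4); 3·4 + (-6)·(-6) + 3·(-4); (-4)·4 + (-4)·(-6) + (-7)·(-4)) = (-68, 36, 36)
w3 = Bw2 = (764, -312, -124)
Ratio: 764/-68 = -11.2353

-11.2353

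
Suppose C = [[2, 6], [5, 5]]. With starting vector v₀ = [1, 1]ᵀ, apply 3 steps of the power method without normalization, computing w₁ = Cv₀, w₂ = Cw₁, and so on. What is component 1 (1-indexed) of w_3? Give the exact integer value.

692

w1 = Cv₀ = (2·1 + 6·1; 5·1 + 5·1) = (8, 10)
w2 = Cw1 = (2·8 + 6·10; 5·8 + 5·10) = (76, 90)
w3 = Cw2 = (692, 830)
The requested component of w3 is 692.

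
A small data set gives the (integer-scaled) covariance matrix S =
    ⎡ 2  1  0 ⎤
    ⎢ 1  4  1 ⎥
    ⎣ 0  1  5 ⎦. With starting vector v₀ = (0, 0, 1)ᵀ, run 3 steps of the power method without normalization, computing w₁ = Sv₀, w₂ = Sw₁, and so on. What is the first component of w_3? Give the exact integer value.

11

w1 = Sv₀ = (0, 1, 5)
w2 = Sw1 = (1, 9, 26)
w3 = Sw2 = (11, 63, 139)
The requested component of w3 is 11.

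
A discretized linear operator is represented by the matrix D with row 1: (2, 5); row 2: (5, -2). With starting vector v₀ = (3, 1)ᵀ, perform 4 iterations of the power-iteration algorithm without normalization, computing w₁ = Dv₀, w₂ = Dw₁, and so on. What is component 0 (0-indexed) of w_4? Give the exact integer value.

2523

w1 = Dv₀ = (11, 13)
w2 = Dw1 = (87, 29)
w3 = Dw2 = (319, 377)
w4 = Dw3 = (2523, 841)
The requested component of w4 is 2523.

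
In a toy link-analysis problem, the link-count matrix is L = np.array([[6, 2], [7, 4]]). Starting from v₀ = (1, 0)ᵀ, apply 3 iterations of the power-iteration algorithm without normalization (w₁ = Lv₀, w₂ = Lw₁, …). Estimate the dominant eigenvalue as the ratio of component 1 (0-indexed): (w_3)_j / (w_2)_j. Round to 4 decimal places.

λ ≈ 9.0000

w1 = Lv₀ = (6, 7)
w2 = Lw1 = (50, 70)
w3 = Lw2 = (440, 630)
Ratio at component: 630 / 70 = 9.0000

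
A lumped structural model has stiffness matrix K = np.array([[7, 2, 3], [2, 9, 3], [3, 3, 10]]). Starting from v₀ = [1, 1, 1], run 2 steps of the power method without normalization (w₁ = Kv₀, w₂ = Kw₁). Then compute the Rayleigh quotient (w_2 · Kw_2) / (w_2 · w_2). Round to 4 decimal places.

w1 = Kv₀ = (7·1 + 2·1 + 3·1; 2·1 + 9·1 + 3·1; 3·1 + 3·1 + 10·1) = (12, 14, 16)
w2 = Kw1 = (7·12 + 2·14 + 3·16; 2·12 + 9·14 + 3·16; 3·12 + 3·14 + 10·16) = (160, 198, 238)
Kw2 = (2230, 2816, 3454)
w2·Kw2 = 160·2230 + 198·2816 + 238·3454 = 1736420; w2·w2 = 160·160 + 198·198 + 238·238 = 121448
λ ≈ 1736420/121448 = 14.2976

14.2976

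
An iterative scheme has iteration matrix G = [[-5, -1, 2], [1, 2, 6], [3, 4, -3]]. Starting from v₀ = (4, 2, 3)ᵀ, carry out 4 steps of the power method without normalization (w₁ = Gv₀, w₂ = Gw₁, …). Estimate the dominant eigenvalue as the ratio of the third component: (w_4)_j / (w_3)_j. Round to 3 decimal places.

w1 = Gv₀ = ((-5)·4 + (-1)·2 + 2·3; 1·4 + 2·2 + 6·3; 3·4 + 4·2 + (-3)·3) = (-16, 26, 11)
w2 = Gw1 = ((-5)·(-16) + (-1)·26 + 2·11; 1·(-16) + 2·26 + 6·11; 3·(-16) + 4·26 + (-3)·11) = (76, 102, 23)
w3 = Gw2 = (-436, 418, 567)
w4 = Gw3 = (2896, 3802, -1337)
Ratio at component: -1337 / 567 = -2.358

λ ≈ -2.358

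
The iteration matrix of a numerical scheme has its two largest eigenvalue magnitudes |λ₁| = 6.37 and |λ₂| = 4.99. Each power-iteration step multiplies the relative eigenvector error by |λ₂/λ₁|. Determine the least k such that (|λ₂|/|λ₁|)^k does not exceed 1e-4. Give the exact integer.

|λ₂/λ₁| = 4.99/6.37 = 0.78336
Need k ≥ ln(1e-4) / ln(0.78336) = -9.2103 / -0.2442 ≈ 37.722
Smallest integer k satisfying the bound: 38

38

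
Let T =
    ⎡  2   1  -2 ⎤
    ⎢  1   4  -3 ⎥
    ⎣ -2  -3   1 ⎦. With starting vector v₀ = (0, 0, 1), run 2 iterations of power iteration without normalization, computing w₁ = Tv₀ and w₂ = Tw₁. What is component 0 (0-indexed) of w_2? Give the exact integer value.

w1 = Tv₀ = (2·0 + 1·0 + (-2)·1; 1·0 + 4·0 + (-3)·1; (-2)·0 + (-3)·0 + 1·1) = (-2, -3, 1)
w2 = Tw1 = (2·(-2) + 1·(-3) + (-2)·1; 1·(-2) + 4·(-3) + (-3)·1; (-2)·(-2) + (-3)·(-3) + 1·1) = (-9, -17, 14)
The requested component of w2 is -9.

-9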